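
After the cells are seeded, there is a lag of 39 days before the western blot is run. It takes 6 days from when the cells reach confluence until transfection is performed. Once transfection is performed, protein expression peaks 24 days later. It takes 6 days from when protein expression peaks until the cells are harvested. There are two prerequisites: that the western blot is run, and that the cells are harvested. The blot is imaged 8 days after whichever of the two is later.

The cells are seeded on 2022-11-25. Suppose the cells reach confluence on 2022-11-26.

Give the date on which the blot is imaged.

The cells are seeded: Nov 25, 2022.
The western blot is run: Nov 25, 2022 + 39 days = Jan 3, 2023.
The cells reach confluence: Nov 26, 2022.
Transfection is performed: Nov 26, 2022 + 6 days = Dec 2, 2022.
Protein expression peaks: Dec 2, 2022 + 24 days = Dec 26, 2022.
The cells are harvested: Dec 26, 2022 + 6 days = Jan 1, 2023.
Both prerequisites met — the western blot is run (Jan 3, 2023), the cells are harvested (Jan 1, 2023); the later is Jan 3, 2023.
The blot is imaged: Jan 3, 2023 + 8 days = Jan 11, 2023.

2023-01-11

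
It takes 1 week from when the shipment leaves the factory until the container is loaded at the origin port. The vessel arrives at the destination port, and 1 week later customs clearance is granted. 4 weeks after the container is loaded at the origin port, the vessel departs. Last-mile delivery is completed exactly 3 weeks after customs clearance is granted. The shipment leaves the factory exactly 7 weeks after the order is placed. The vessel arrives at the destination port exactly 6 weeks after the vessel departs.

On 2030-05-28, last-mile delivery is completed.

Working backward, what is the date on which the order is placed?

Last-mile delivery is completed: May 28, 2030.
Customs clearance is granted: May 28, 2030 − 3 weeks = May 7, 2030.
The vessel arrives at the destination port: May 7, 2030 − 1 week = Apr 30, 2030.
The vessel departs: Apr 30, 2030 − 6 weeks = Mar 19, 2030.
The container is loaded at the origin port: Mar 19, 2030 − 4 weeks = Feb 19, 2030.
The shipment leaves the factory: Feb 19, 2030 − 1 week = Feb 12, 2030.
The order is placed: Feb 12, 2030 − 7 weeks = Dec 25, 2029.

2029-12-25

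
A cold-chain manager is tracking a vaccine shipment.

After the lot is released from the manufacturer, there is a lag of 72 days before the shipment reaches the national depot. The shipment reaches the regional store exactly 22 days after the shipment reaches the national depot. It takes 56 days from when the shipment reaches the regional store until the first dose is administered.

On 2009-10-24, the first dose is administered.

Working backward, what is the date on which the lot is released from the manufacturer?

2009-05-27

The first dose is administered: Oct 24, 2009.
The shipment reaches the regional store: Oct 24, 2009 − 56 days = Aug 29, 2009.
The shipment reaches the national depot: Aug 29, 2009 − 22 days = Aug 7, 2009.
The lot is released from the manufacturer: Aug 7, 2009 − 72 days = May 27, 2009.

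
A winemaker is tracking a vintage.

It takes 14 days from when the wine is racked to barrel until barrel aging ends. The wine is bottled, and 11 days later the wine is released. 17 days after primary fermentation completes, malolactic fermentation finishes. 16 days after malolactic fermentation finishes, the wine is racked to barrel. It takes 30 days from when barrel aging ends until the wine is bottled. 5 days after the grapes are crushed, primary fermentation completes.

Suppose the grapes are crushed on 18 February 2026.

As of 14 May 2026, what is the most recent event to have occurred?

The wine is bottled

The grapes are crushed: Feb 18, 2026.
Primary fermentation completes: Feb 18, 2026 + 5 days = Feb 23, 2026.
Malolactic fermentation finishes: Feb 23, 2026 + 17 days = Mar 12, 2026.
The wine is racked to barrel: Mar 12, 2026 + 16 days = Mar 28, 2026.
Barrel aging ends: Mar 28, 2026 + 14 days = Apr 11, 2026.
The wine is bottled: Apr 11, 2026 + 30 days = May 11, 2026.
The wine is released: May 11, 2026 + 11 days = May 22, 2026.
May 14, 2026 falls between when the wine is bottled (May 11, 2026) and when the wine is released (May 22, 2026).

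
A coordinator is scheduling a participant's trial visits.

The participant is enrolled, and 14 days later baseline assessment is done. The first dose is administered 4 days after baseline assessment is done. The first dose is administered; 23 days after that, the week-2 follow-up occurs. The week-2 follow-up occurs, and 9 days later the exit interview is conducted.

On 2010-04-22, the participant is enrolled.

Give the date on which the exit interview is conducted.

2010-06-11

The participant is enrolled: Apr 22, 2010.
Baseline assessment is done: Apr 22, 2010 + 14 days = May 6, 2010.
The first dose is administered: May 6, 2010 + 4 days = May 10, 2010.
The week-2 follow-up occurs: May 10, 2010 + 23 days = Jun 2, 2010.
The exit interview is conducted: Jun 2, 2010 + 9 days = Jun 11, 2010.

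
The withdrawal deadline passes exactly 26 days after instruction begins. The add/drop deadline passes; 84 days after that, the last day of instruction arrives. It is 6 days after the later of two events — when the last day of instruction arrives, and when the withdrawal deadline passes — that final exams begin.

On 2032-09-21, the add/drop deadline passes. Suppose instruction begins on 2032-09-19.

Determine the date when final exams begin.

2032-12-20

The add/drop deadline passes: Sep 21, 2032.
The last day of instruction arrives: Sep 21, 2032 + 84 days = Dec 14, 2032.
Instruction begins: Sep 19, 2032.
The withdrawal deadline passes: Sep 19, 2032 + 26 days = Oct 15, 2032.
Both prerequisites met — the last day of instruction arrives (Dec 14, 2032), the withdrawal deadline passes (Oct 15, 2032); the later is Dec 14, 2032.
Final exams begin: Dec 14, 2032 + 6 days = Dec 20, 2032.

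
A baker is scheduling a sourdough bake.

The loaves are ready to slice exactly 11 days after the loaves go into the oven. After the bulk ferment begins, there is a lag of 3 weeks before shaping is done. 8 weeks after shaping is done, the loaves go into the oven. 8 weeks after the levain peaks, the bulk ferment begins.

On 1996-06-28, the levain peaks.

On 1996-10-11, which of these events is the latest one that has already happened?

Shaping is done

The levain peaks: Jun 28, 1996.
The bulk ferment begins: Jun 28, 1996 + 8 weeks = Aug 23, 1996.
Shaping is done: Aug 23, 1996 + 3 weeks = Sep 13, 1996.
The loaves go into the oven: Sep 13, 1996 + 8 weeks = Nov 8, 1996.
The loaves are ready to slice: Nov 8, 1996 + 11 days = Nov 19, 1996.
Oct 11, 1996 falls between when shaping is done (Sep 13, 1996) and when the loaves go into the oven (Nov 8, 1996).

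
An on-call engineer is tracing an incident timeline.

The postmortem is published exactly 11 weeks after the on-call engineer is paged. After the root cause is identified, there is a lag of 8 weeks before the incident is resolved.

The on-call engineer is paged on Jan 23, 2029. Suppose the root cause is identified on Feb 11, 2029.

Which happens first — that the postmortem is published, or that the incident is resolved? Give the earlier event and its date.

The incident is resolved — Apr 8, 2029

The on-call engineer is paged: Jan 23, 2029.
The postmortem is published: Jan 23, 2029 + 11 weeks = Apr 10, 2029.
The root cause is identified: Feb 11, 2029.
The incident is resolved: Feb 11, 2029 + 8 weeks = Apr 8, 2029.
Comparing: the postmortem is published on Apr 10, 2029 vs the incident is resolved on Apr 8, 2029. Earlier: the incident is resolved.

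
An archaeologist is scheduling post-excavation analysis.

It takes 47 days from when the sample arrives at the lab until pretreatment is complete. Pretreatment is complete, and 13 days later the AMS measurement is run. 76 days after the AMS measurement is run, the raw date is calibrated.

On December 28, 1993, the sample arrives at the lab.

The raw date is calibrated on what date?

May 13, 1994

The sample arrives at the lab: Dec 28, 1993.
Pretreatment is complete: Dec 28, 1993 + 47 days = Feb 13, 1994.
The AMS measurement is run: Feb 13, 1994 + 13 days = Feb 26, 1994.
The raw date is calibrated: Feb 26, 1994 + 76 days = May 13, 1994.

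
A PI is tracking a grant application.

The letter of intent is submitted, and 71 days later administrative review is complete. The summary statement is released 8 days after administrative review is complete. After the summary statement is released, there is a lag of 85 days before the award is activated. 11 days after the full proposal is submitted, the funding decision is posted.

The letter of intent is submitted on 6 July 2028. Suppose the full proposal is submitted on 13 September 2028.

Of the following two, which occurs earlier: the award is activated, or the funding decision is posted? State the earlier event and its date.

The funding decision is posted — 24 September 2028

The letter of intent is submitted: Jul 6, 2028.
Administrative review is complete: Jul 6, 2028 + 71 days = Sep 15, 2028.
The summary statement is released: Sep 15, 2028 + 8 days = Sep 23, 2028.
The award is activated: Sep 23, 2028 + 85 days = Dec 17, 2028.
The full proposal is submitted: Sep 13, 2028.
The funding decision is posted: Sep 13, 2028 + 11 days = Sep 24, 2028.
Comparing: the award is activated on Dec 17, 2028 vs the funding decision is posted on Sep 24, 2028. Earlier: the funding decision is posted.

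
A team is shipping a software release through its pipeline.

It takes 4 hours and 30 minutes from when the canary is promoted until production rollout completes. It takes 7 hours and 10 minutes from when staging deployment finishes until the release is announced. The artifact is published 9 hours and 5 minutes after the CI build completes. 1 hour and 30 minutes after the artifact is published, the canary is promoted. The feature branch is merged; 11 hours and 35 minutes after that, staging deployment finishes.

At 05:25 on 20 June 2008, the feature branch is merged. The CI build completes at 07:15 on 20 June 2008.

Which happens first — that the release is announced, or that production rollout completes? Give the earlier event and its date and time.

Production rollout completes — 22:20 on 20 June 2008

The feature branch is merged: 05:25 Jun 20, 2008.
Staging deployment finishes: 05:25 Jun 20, 2008 + 11h35m = 17:00 Jun 20, 2008.
The release is announced: 17:00 Jun 20, 2008 + 7h10m = 00:10 Jun 21, 2008.
The CI build completes: 07:15 Jun 20, 2008.
The artifact is published: 07:15 Jun 20, 2008 + 9h05m = 16:20 Jun 20, 2008.
The canary is promoted: 16:20 Jun 20, 2008 + 1h30m = 17:50 Jun 20, 2008.
Production rollout completes: 17:50 Jun 20, 2008 + 4h30m = 22:20 Jun 20, 2008.
Comparing: the release is announced at 00:10 Jun 21, 2008 vs production rollout completes at 22:20 Jun 20, 2008. Earlier: production rollout completes.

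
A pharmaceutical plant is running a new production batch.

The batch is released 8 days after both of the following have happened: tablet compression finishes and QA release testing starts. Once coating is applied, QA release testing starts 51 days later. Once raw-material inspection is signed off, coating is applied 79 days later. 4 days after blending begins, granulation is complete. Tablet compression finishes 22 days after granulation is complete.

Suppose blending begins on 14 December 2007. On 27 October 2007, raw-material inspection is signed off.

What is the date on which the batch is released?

13 March 2008

Blending begins: Dec 14, 2007.
Granulation is complete: Dec 14, 2007 + 4 days = Dec 18, 2007.
Tablet compression finishes: Dec 18, 2007 + 22 days = Jan 9, 2008.
Raw-material inspection is signed off: Oct 27, 2007.
Coating is applied: Oct 27, 2007 + 79 days = Jan 14, 2008.
QA release testing starts: Jan 14, 2008 + 51 days = Mar 5, 2008.
Both prerequisites met — tablet compression finishes (Jan 9, 2008), QA release testing starts (Mar 5, 2008); the later is Mar 5, 2008.
The batch is released: Mar 5, 2008 + 8 days = Mar 13, 2008.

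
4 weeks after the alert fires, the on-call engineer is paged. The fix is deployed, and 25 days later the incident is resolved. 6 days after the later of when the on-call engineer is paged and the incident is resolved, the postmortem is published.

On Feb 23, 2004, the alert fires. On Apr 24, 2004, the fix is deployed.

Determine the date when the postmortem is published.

May 25, 2004

The alert fires: Feb 23, 2004.
The on-call engineer is paged: Feb 23, 2004 + 4 weeks = Mar 22, 2004.
The fix is deployed: Apr 24, 2004.
The incident is resolved: Apr 24, 2004 + 25 days = May 19, 2004.
Both prerequisites met — the on-call engineer is paged (Mar 22, 2004), the incident is resolved (May 19, 2004); the later is May 19, 2004.
The postmortem is published: May 19, 2004 + 6 days = May 25, 2004.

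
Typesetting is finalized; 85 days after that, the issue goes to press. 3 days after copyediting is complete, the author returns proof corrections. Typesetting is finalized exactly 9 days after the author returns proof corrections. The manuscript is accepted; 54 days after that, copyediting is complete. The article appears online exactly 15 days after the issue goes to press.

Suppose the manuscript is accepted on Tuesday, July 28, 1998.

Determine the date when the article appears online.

Sunday, January 10, 1999

The manuscript is accepted: Jul 28, 1998.
Copyediting is complete: Jul 28, 1998 + 54 days = Sep 20, 1998.
The author returns proof corrections: Sep 20, 1998 + 3 days = Sep 23, 1998.
Typesetting is finalized: Sep 23, 1998 + 9 days = Oct 2, 1998.
The issue goes to press: Oct 2, 1998 + 85 days = Dec 26, 1998.
The article appears online: Dec 26, 1998 + 15 days = Jan 10, 1999.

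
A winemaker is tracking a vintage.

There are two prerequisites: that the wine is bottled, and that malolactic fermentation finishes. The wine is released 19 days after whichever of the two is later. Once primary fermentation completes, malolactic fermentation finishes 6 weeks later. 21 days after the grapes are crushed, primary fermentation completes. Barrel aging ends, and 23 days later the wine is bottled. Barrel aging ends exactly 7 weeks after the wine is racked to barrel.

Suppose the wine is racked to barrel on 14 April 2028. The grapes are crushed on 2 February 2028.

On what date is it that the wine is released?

14 July 2028

The wine is racked to barrel: Apr 14, 2028.
Barrel aging ends: Apr 14, 2028 + 7 weeks = Jun 2, 2028.
The wine is bottled: Jun 2, 2028 + 23 days = Jun 25, 2028.
The grapes are crushed: Feb 2, 2028.
Primary fermentation completes: Feb 2, 2028 + 21 days = Feb 23, 2028.
Malolactic fermentation finishes: Feb 23, 2028 + 6 weeks = Apr 5, 2028.
Both prerequisites met — the wine is bottled (Jun 25, 2028), malolactic fermentation finishes (Apr 5, 2028); the later is Jun 25, 2028.
The wine is released: Jun 25, 2028 + 19 days = Jul 14, 2028.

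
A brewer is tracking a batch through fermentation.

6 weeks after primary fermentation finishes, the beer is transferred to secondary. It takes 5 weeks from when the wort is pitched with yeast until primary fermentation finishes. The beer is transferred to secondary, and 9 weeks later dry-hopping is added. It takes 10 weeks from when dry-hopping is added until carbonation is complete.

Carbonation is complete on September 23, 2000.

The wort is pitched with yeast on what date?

Carbonation is complete: Sep 23, 2000.
Dry-hopping is added: Sep 23, 2000 − 10 weeks = Jul 15, 2000.
The beer is transferred to secondary: Jul 15, 2000 − 9 weeks = May 13, 2000.
Primary fermentation finishes: May 13, 2000 − 6 weeks = Apr 1, 2000.
The wort is pitched with yeast: Apr 1, 2000 − 5 weeks = Feb 26, 2000.

February 26, 2000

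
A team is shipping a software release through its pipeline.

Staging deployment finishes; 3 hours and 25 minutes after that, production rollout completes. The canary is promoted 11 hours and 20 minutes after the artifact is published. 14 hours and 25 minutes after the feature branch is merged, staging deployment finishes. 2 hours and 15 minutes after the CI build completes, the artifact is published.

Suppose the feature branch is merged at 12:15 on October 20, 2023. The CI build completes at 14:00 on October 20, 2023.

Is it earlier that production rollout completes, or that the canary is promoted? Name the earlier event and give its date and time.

The feature branch is merged: 12:15 Oct 20, 2023.
Staging deployment finishes: 12:15 Oct 20, 2023 + 14h25m = 02:40 Oct 21, 2023.
Production rollout completes: 02:40 Oct 21, 2023 + 3h25m = 06:05 Oct 21, 2023.
The CI build completes: 14:00 Oct 20, 2023.
The artifact is published: 14:00 Oct 20, 2023 + 2h15m = 16:15 Oct 20, 2023.
The canary is promoted: 16:15 Oct 20, 2023 + 11h20m = 03:35 Oct 21, 2023.
Comparing: production rollout completes at 06:05 Oct 21, 2023 vs the canary is promoted at 03:35 Oct 21, 2023. Earlier: the canary is promoted.

The canary is promoted — 03:35 on October 21, 2023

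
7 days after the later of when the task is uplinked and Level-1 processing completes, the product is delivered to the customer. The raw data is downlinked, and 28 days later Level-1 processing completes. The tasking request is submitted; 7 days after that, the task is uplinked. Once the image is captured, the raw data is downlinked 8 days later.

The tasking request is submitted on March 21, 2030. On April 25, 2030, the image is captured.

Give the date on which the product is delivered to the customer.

June 7, 2030

The tasking request is submitted: Mar 21, 2030.
The task is uplinked: Mar 21, 2030 + 7 days = Mar 28, 2030.
The image is captured: Apr 25, 2030.
The raw data is downlinked: Apr 25, 2030 + 8 days = May 3, 2030.
Level-1 processing completes: May 3, 2030 + 28 days = May 31, 2030.
Both prerequisites met — the task is uplinked (Mar 28, 2030), Level-1 processing completes (May 31, 2030); the later is May 31, 2030.
The product is delivered to the customer: May 31, 2030 + 7 days = Jun 7, 2030.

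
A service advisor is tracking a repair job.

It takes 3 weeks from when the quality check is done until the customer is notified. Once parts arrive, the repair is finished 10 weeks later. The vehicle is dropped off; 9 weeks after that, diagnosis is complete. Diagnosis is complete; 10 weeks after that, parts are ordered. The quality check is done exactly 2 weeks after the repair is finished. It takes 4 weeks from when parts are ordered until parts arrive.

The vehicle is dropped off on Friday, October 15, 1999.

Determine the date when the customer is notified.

The vehicle is dropped off: Oct 15, 1999.
Diagnosis is complete: Oct 15, 1999 + 9 weeks = Dec 17, 1999.
Parts are ordered: Dec 17, 1999 + 10 weeks = Feb 25, 2000.
Parts arrive: Feb 25, 2000 + 4 weeks = Mar 24, 2000.
The repair is finished: Mar 24, 2000 + 10 weeks = Jun 2, 2000.
The quality check is done: Jun 2, 2000 + 2 weeks = Jun 16, 2000.
The customer is notified: Jun 16, 2000 + 3 weeks = Jul 7, 2000.

Friday, July 7, 2000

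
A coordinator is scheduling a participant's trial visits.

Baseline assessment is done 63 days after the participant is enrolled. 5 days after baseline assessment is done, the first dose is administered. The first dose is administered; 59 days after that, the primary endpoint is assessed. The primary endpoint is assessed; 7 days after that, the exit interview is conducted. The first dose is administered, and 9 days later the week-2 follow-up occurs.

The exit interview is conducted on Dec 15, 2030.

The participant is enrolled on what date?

Aug 3, 2030

The exit interview is conducted: Dec 15, 2030.
The primary endpoint is assessed: Dec 15, 2030 − 7 days = Dec 8, 2030.
The first dose is administered: Dec 8, 2030 − 59 days = Oct 10, 2030.
Baseline assessment is done: Oct 10, 2030 − 5 days = Oct 5, 2030.
The participant is enrolled: Oct 5, 2030 − 63 days = Aug 3, 2030.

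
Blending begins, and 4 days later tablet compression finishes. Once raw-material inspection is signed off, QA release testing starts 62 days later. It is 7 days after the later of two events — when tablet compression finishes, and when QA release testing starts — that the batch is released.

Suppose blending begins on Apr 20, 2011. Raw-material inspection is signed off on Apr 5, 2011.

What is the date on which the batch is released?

Blending begins: Apr 20, 2011.
Tablet compression finishes: Apr 20, 2011 + 4 days = Apr 24, 2011.
Raw-material inspection is signed off: Apr 5, 2011.
QA release testing starts: Apr 5, 2011 + 62 days = Jun 6, 2011.
Both prerequisites met — tablet compression finishes (Apr 24, 2011), QA release testing starts (Jun 6, 2011); the later is Jun 6, 2011.
The batch is released: Jun 6, 2011 + 7 days = Jun 13, 2011.

Jun 13, 2011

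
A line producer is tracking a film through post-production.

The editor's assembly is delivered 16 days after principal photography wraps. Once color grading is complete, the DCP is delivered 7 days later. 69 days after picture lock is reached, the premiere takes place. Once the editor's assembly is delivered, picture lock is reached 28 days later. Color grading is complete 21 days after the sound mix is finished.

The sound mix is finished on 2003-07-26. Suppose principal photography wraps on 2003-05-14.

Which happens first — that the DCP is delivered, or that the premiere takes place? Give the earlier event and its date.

The sound mix is finished: Jul 26, 2003.
Color grading is complete: Jul 26, 2003 + 21 days = Aug 16, 2003.
The DCP is delivered: Aug 16, 2003 + 7 days = Aug 23, 2003.
Principal photography wraps: May 14, 2003.
The editor's assembly is delivered: May 14, 2003 + 16 days = May 30, 2003.
Picture lock is reached: May 30, 2003 + 28 days = Jun 27, 2003.
The premiere takes place: Jun 27, 2003 + 69 days = Sep 4, 2003.
Comparing: the DCP is delivered on Aug 23, 2003 vs the premiere takes place on Sep 4, 2003. Earlier: the DCP is delivered.

The DCP is delivered — 2003-08-23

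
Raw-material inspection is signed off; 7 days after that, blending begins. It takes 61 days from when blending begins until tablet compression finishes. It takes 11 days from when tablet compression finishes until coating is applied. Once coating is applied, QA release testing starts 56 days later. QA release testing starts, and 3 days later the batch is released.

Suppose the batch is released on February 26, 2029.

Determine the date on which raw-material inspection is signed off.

The batch is released: Feb 26, 2029.
QA release testing starts: Feb 26, 2029 − 3 days = Feb 23, 2029.
Coating is applied: Feb 23, 2029 − 56 days = Dec 29, 2028.
Tablet compression finishes: Dec 29, 2028 − 11 days = Dec 18, 2028.
Blending begins: Dec 18, 2028 − 61 days = Oct 18, 2028.
Raw-material inspection is signed off: Oct 18, 2028 − 7 days = Oct 11, 2028.

October 11, 2028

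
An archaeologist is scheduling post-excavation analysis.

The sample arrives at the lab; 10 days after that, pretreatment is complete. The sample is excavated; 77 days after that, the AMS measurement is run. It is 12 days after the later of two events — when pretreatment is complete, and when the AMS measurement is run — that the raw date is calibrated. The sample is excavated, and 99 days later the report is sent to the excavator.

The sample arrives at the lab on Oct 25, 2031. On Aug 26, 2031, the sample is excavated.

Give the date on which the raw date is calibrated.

Nov 23, 2031

The sample arrives at the lab: Oct 25, 2031.
Pretreatment is complete: Oct 25, 2031 + 10 days = Nov 4, 2031.
The sample is excavated: Aug 26, 2031.
The AMS measurement is run: Aug 26, 2031 + 77 days = Nov 11, 2031.
Both prerequisites met — pretreatment is complete (Nov 4, 2031), the AMS measurement is run (Nov 11, 2031); the later is Nov 11, 2031.
The raw date is calibrated: Nov 11, 2031 + 12 days = Nov 23, 2031.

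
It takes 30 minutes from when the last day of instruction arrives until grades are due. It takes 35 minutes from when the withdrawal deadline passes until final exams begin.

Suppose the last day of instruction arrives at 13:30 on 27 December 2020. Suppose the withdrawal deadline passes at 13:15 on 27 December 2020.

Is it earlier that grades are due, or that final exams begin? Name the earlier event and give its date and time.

The last day of instruction arrives: 13:30 Dec 27, 2020.
Grades are due: 13:30 Dec 27, 2020 + 30m = 14:00 Dec 27, 2020.
The withdrawal deadline passes: 13:15 Dec 27, 2020.
Final exams begin: 13:15 Dec 27, 2020 + 35m = 13:50 Dec 27, 2020.
Comparing: grades are due at 14:00 Dec 27, 2020 vs final exams begin at 13:50 Dec 27, 2020. Earlier: final exams begin.

Final exams begin — 13:50 on 27 December 2020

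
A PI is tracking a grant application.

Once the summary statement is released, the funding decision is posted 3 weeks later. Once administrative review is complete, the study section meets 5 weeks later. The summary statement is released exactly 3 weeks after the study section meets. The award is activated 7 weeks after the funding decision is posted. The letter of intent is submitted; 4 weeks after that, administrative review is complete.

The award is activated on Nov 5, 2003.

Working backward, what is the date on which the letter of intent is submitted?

Jun 4, 2003

The award is activated: Nov 5, 2003.
The funding decision is posted: Nov 5, 2003 − 7 weeks = Sep 17, 2003.
The summary statement is released: Sep 17, 2003 − 3 weeks = Aug 27, 2003.
The study section meets: Aug 27, 2003 − 3 weeks = Aug 6, 2003.
Administrative review is complete: Aug 6, 2003 − 5 weeks = Jul 2, 2003.
The letter of intent is submitted: Jul 2, 2003 − 4 weeks = Jun 4, 2003.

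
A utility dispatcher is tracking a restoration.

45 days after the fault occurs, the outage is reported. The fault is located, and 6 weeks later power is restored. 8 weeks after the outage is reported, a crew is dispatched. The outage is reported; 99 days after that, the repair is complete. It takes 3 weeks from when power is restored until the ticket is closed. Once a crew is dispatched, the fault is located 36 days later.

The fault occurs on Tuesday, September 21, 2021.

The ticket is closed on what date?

Saturday, April 9, 2022

The fault occurs: Sep 21, 2021.
The outage is reported: Sep 21, 2021 + 45 days = Nov 5, 2021.
A crew is dispatched: Nov 5, 2021 + 8 weeks = Dec 31, 2021.
The fault is located: Dec 31, 2021 + 36 days = Feb 5, 2022.
Power is restored: Feb 5, 2022 + 6 weeks = Mar 19, 2022.
The ticket is closed: Mar 19, 2022 + 3 weeks = Apr 9, 2022.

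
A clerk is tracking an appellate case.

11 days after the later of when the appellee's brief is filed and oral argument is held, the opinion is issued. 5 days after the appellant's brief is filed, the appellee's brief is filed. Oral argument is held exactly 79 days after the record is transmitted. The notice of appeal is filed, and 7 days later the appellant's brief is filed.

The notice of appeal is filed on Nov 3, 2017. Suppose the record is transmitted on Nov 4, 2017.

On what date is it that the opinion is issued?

The notice of appeal is filed: Nov 3, 2017.
The appellant's brief is filed: Nov 3, 2017 + 7 days = Nov 10, 2017.
The appellee's brief is filed: Nov 10, 2017 + 5 days = Nov 15, 2017.
The record is transmitted: Nov 4, 2017.
Oral argument is held: Nov 4, 2017 + 79 days = Jan 22, 2018.
Both prerequisites met — the appellee's brief is filed (Nov 15, 2017), oral argument is held (Jan 22, 2018); the later is Jan 22, 2018.
The opinion is issued: Jan 22, 2018 + 11 days = Feb 2, 2018.

Feb 2, 2018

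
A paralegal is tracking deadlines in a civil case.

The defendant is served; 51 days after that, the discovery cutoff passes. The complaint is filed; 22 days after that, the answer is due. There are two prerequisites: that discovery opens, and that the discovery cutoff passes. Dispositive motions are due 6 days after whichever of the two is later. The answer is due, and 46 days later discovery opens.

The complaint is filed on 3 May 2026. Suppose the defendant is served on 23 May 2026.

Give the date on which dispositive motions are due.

19 July 2026

The complaint is filed: May 3, 2026.
The answer is due: May 3, 2026 + 22 days = May 25, 2026.
Discovery opens: May 25, 2026 + 46 days = Jul 10, 2026.
The defendant is served: May 23, 2026.
The discovery cutoff passes: May 23, 2026 + 51 days = Jul 13, 2026.
Both prerequisites met — discovery opens (Jul 10, 2026), the discovery cutoff passes (Jul 13, 2026); the later is Jul 13, 2026.
Dispositive motions are due: Jul 13, 2026 + 6 days = Jul 19, 2026.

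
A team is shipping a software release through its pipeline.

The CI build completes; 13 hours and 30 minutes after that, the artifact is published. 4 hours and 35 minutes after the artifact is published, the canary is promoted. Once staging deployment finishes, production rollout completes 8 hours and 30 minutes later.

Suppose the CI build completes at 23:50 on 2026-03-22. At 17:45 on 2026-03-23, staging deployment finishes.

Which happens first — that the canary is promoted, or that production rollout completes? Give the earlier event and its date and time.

The CI build completes: 23:50 Mar 22, 2026.
The artifact is published: 23:50 Mar 22, 2026 + 13h30m = 13:20 Mar 23, 2026.
The canary is promoted: 13:20 Mar 23, 2026 + 4h35m = 17:55 Mar 23, 2026.
Staging deployment finishes: 17:45 Mar 23, 2026.
Production rollout completes: 17:45 Mar 23, 2026 + 8h30m = 02:15 Mar 24, 2026.
Comparing: the canary is promoted at 17:55 Mar 23, 2026 vs production rollout completes at 02:15 Mar 24, 2026. Earlier: the canary is promoted.

The canary is promoted — 17:55 on 2026-03-23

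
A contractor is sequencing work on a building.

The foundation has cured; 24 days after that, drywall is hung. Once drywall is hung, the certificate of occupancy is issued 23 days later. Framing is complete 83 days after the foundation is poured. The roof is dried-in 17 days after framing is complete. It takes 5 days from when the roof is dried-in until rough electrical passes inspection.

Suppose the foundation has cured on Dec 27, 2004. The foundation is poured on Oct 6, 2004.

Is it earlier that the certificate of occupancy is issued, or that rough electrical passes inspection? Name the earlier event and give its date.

The foundation has cured: Dec 27, 2004.
Drywall is hung: Dec 27, 2004 + 24 days = Jan 20, 2005.
The certificate of occupancy is issued: Jan 20, 2005 + 23 days = Feb 12, 2005.
The foundation is poured: Oct 6, 2004.
Framing is complete: Oct 6, 2004 + 83 days = Dec 28, 2004.
The roof is dried-in: Dec 28, 2004 + 17 days = Jan 14, 2005.
Rough electrical passes inspection: Jan 14, 2005 + 5 days = Jan 19, 2005.
Comparing: the certificate of occupancy is issued on Feb 12, 2005 vs rough electrical passes inspection on Jan 19, 2005. Earlier: rough electrical passes inspection.

Rough electrical passes inspection — Jan 19, 2005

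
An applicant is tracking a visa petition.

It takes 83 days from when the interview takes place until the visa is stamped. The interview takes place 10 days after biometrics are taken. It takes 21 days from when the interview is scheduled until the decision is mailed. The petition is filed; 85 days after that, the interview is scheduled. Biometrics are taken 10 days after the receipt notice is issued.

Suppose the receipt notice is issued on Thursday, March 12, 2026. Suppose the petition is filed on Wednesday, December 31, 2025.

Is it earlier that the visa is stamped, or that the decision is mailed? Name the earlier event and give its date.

The receipt notice is issued: Mar 12, 2026.
Biometrics are taken: Mar 12, 2026 + 10 days = Mar 22, 2026.
The interview takes place: Mar 22, 2026 + 10 days = Apr 1, 2026.
The visa is stamped: Apr 1, 2026 + 83 days = Jun 23, 2026.
The petition is filed: Dec 31, 2025.
The interview is scheduled: Dec 31, 2025 + 85 days = Mar 26, 2026.
The decision is mailed: Mar 26, 2026 + 21 days = Apr 16, 2026.
Comparing: the visa is stamped on Jun 23, 2026 vs the decision is mailed on Apr 16, 2026. Earlier: the decision is mailed.

The decision is mailed — Thursday, April 16, 2026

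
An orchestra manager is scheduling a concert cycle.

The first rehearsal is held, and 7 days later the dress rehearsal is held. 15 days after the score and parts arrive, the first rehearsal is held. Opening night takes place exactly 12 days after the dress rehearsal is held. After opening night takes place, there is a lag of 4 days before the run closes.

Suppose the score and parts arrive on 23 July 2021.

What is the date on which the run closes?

30 August 2021

The score and parts arrive: Jul 23, 2021.
The first rehearsal is held: Jul 23, 2021 + 15 days = Aug 7, 2021.
The dress rehearsal is held: Aug 7, 2021 + 7 days = Aug 14, 2021.
Opening night takes place: Aug 14, 2021 + 12 days = Aug 26, 2021.
The run closes: Aug 26, 2021 + 4 days = Aug 30, 2021.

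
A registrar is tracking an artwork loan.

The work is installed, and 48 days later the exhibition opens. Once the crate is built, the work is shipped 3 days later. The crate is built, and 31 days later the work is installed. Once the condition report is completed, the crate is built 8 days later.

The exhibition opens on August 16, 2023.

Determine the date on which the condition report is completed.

May 21, 2023

The exhibition opens: Aug 16, 2023.
The work is installed: Aug 16, 2023 − 48 days = Jun 29, 2023.
The crate is built: Jun 29, 2023 − 31 days = May 29, 2023.
The condition report is completed: May 29, 2023 − 8 days = May 21, 2023.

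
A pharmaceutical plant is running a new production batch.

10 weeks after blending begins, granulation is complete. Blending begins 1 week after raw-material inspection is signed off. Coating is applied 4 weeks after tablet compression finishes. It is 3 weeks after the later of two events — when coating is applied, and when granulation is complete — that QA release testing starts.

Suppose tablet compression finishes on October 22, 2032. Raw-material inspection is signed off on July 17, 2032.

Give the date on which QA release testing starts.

December 10, 2032

Tablet compression finishes: Oct 22, 2032.
Coating is applied: Oct 22, 2032 + 4 weeks = Nov 19, 2032.
Raw-material inspection is signed off: Jul 17, 2032.
Blending begins: Jul 17, 2032 + 1 week = Jul 24, 2032.
Granulation is complete: Jul 24, 2032 + 10 weeks = Oct 2, 2032.
Both prerequisites met — coating is applied (Nov 19, 2032), granulation is complete (Oct 2, 2032); the later is Nov 19, 2032.
QA release testing starts: Nov 19, 2032 + 3 weeks = Dec 10, 2032.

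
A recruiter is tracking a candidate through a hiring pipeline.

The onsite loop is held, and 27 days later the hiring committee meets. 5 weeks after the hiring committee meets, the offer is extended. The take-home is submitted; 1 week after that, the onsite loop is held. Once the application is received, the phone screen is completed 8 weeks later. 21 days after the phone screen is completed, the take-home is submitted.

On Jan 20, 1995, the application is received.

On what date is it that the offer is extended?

Jun 15, 1995

The application is received: Jan 20, 1995.
The phone screen is completed: Jan 20, 1995 + 8 weeks = Mar 17, 1995.
The take-home is submitted: Mar 17, 1995 + 21 days = Apr 7, 1995.
The onsite loop is held: Apr 7, 1995 + 1 week = Apr 14, 1995.
The hiring committee meets: Apr 14, 1995 + 27 days = May 11, 1995.
The offer is extended: May 11, 1995 + 5 weeks = Jun 15, 1995.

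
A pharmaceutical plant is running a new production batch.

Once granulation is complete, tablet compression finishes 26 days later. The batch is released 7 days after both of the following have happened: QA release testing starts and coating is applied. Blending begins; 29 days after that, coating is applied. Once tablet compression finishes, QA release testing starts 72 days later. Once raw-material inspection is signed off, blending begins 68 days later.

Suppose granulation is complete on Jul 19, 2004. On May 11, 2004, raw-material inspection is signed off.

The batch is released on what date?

Granulation is complete: Jul 19, 2004.
Tablet compression finishes: Jul 19, 2004 + 26 days = Aug 14, 2004.
QA release testing starts: Aug 14, 2004 + 72 days = Oct 25, 2004.
Raw-material inspection is signed off: May 11, 2004.
Blending begins: May 11, 2004 + 68 days = Jul 18, 2004.
Coating is applied: Jul 18, 2004 + 29 days = Aug 16, 2004.
Both prerequisites met — QA release testing starts (Oct 25, 2004), coating is applied (Aug 16, 2004); the later is Oct 25, 2004.
The batch is released: Oct 25, 2004 + 7 days = Nov 1, 2004.

Nov 1, 2004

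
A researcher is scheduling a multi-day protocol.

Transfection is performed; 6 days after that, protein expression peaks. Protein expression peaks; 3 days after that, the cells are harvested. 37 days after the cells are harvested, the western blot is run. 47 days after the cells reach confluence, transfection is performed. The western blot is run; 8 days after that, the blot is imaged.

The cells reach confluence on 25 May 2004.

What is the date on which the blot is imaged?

3 September 2004

The cells reach confluence: May 25, 2004.
Transfection is performed: May 25, 2004 + 47 days = Jul 11, 2004.
Protein expression peaks: Jul 11, 2004 + 6 days = Jul 17, 2004.
The cells are harvested: Jul 17, 2004 + 3 days = Jul 20, 2004.
The western blot is run: Jul 20, 2004 + 37 days = Aug 26, 2004.
The blot is imaged: Aug 26, 2004 + 8 days = Sep 3, 2004.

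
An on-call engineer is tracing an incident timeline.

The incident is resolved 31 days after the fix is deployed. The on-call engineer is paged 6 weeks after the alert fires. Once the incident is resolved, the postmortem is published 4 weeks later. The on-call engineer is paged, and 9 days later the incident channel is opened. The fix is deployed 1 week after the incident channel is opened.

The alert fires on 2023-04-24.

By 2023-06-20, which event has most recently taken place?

The alert fires: Apr 24, 2023.
The on-call engineer is paged: Apr 24, 2023 + 6 weeks = Jun 5, 2023.
The incident channel is opened: Jun 5, 2023 + 9 days = Jun 14, 2023.
The fix is deployed: Jun 14, 2023 + 1 week = Jun 21, 2023.
The incident is resolved: Jun 21, 2023 + 31 days = Jul 22, 2023.
The postmortem is published: Jul 22, 2023 + 4 weeks = Aug 19, 2023.
Jun 20, 2023 falls between when the incident channel is opened (Jun 14, 2023) and when the fix is deployed (Jun 21, 2023).

The incident channel is opened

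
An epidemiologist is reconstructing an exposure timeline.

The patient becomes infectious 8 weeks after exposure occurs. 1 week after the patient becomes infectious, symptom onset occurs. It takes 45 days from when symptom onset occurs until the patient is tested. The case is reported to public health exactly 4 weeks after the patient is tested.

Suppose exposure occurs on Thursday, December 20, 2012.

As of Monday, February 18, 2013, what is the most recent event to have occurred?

The patient becomes infectious

Exposure occurs: Dec 20, 2012.
The patient becomes infectious: Dec 20, 2012 + 8 weeks = Feb 14, 2013.
Symptom onset occurs: Feb 14, 2013 + 1 week = Feb 21, 2013.
The patient is tested: Feb 21, 2013 + 45 days = Apr 7, 2013.
The case is reported to public health: Apr 7, 2013 + 4 weeks = May 5, 2013.
Feb 18, 2013 falls between when the patient becomes infectious (Feb 14, 2013) and when symptom onset occurs (Feb 21, 2013).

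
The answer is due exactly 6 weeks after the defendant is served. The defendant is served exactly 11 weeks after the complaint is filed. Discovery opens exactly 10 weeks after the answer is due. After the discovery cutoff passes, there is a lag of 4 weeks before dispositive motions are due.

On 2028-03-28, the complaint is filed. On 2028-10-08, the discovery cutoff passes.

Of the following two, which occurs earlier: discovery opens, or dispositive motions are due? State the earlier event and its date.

Discovery opens — 2028-10-03

The complaint is filed: Mar 28, 2028.
The defendant is served: Mar 28, 2028 + 11 weeks = Jun 13, 2028.
The answer is due: Jun 13, 2028 + 6 weeks = Jul 25, 2028.
Discovery opens: Jul 25, 2028 + 10 weeks = Oct 3, 2028.
The discovery cutoff passes: Oct 8, 2028.
Dispositive motions are due: Oct 8, 2028 + 4 weeks = Nov 5, 2028.
Comparing: discovery opens on Oct 3, 2028 vs dispositive motions are due on Nov 5, 2028. Earlier: discovery opens.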